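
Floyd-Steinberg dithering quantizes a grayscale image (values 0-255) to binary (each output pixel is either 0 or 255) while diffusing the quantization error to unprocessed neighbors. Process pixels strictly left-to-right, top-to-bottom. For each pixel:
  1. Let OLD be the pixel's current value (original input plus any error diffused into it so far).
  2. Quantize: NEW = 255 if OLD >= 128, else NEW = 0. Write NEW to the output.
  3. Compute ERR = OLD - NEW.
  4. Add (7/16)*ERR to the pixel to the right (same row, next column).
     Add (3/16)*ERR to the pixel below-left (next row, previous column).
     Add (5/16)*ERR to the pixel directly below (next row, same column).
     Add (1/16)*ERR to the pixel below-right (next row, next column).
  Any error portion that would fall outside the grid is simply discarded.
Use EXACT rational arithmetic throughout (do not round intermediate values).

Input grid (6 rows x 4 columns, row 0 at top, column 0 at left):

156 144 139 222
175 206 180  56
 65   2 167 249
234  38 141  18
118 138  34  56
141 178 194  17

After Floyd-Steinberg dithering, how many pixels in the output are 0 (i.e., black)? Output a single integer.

(0,0): OLD=156 → NEW=255, ERR=-99
(0,1): OLD=1611/16 → NEW=0, ERR=1611/16
(0,2): OLD=46861/256 → NEW=255, ERR=-18419/256
(0,3): OLD=780379/4096 → NEW=255, ERR=-264101/4096
(1,0): OLD=41713/256 → NEW=255, ERR=-23567/256
(1,1): OLD=363543/2048 → NEW=255, ERR=-158697/2048
(1,2): OLD=7721315/65536 → NEW=0, ERR=7721315/65536
(1,3): OLD=86926117/1048576 → NEW=0, ERR=86926117/1048576
(2,0): OLD=711149/32768 → NEW=0, ERR=711149/32768
(2,1): OLD=3792511/1048576 → NEW=0, ERR=3792511/1048576
(2,2): OLD=453196667/2097152 → NEW=255, ERR=-81577093/2097152
(2,3): OLD=8900357167/33554432 → NEW=255, ERR=343977007/33554432
(3,0): OLD=4051029917/16777216 → NEW=255, ERR=-227160163/16777216
(3,1): OLD=7320085123/268435456 → NEW=0, ERR=7320085123/268435456
(3,2): OLD=613847976061/4294967296 → NEW=255, ERR=-481368684419/4294967296
(3,3): OLD=-2079554811669/68719476736 → NEW=0, ERR=-2079554811669/68719476736
(4,0): OLD=510593583257/4294967296 → NEW=0, ERR=510593583257/4294967296
(4,1): OLD=6070395313611/34359738368 → NEW=255, ERR=-2691337970229/34359738368
(4,2): OLD=-43169553635861/1099511627776 → NEW=0, ERR=-43169553635861/1099511627776
(4,3): OLD=393380774891485/17592186044416 → NEW=0, ERR=393380774891485/17592186044416
(5,0): OLD=89865299177801/549755813888 → NEW=255, ERR=-50322433363639/549755813888
(5,1): OLD=1997484269984671/17592186044416 → NEW=0, ERR=1997484269984671/17592186044416
(5,2): OLD=2029285886400259/8796093022208 → NEW=255, ERR=-213717834262781/8796093022208
(5,3): OLD=3069215940685867/281474976710656 → NEW=0, ERR=3069215940685867/281474976710656
Output grid:
  Row 0: #.##  (1 black, running=1)
  Row 1: ##..  (2 black, running=3)
  Row 2: ..##  (2 black, running=5)
  Row 3: #.#.  (2 black, running=7)
  Row 4: .#..  (3 black, running=10)
  Row 5: #.#.  (2 black, running=12)

Answer: 12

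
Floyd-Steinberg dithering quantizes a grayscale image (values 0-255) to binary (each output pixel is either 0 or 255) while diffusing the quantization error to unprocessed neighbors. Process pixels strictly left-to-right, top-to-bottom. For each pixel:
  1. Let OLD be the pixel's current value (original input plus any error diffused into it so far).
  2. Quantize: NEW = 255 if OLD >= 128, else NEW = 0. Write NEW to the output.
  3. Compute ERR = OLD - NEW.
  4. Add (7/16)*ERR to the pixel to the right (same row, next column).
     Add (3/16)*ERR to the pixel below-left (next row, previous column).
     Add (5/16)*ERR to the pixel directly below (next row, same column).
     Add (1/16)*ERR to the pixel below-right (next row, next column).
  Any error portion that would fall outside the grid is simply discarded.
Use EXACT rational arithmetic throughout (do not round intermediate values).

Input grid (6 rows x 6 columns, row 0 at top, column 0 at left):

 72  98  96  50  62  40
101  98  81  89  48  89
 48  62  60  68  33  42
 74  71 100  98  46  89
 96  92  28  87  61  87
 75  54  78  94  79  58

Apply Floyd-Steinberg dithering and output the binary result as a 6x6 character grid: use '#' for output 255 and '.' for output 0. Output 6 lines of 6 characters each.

(0,0): OLD=72 → NEW=0, ERR=72
(0,1): OLD=259/2 → NEW=255, ERR=-251/2
(0,2): OLD=1315/32 → NEW=0, ERR=1315/32
(0,3): OLD=34805/512 → NEW=0, ERR=34805/512
(0,4): OLD=751539/8192 → NEW=0, ERR=751539/8192
(0,5): OLD=10503653/131072 → NEW=0, ERR=10503653/131072
(1,0): OLD=3199/32 → NEW=0, ERR=3199/32
(1,1): OLD=29369/256 → NEW=0, ERR=29369/256
(1,2): OLD=1220077/8192 → NEW=255, ERR=-868883/8192
(1,3): OLD=2739721/32768 → NEW=0, ERR=2739721/32768
(1,4): OLD=277919643/2097152 → NEW=255, ERR=-256854117/2097152
(1,5): OLD=2221051853/33554432 → NEW=0, ERR=2221051853/33554432
(2,0): OLD=412675/4096 → NEW=0, ERR=412675/4096
(2,1): OLD=16815249/131072 → NEW=255, ERR=-16608111/131072
(2,2): OLD=-12024717/2097152 → NEW=0, ERR=-12024717/2097152
(2,3): OLD=1040621339/16777216 → NEW=0, ERR=1040621339/16777216
(2,4): OLD=21205739345/536870912 → NEW=0, ERR=21205739345/536870912
(2,5): OLD=621146922567/8589934592 → NEW=0, ERR=621146922567/8589934592
(3,0): OLD=171392915/2097152 → NEW=0, ERR=171392915/2097152
(3,1): OLD=1214340823/16777216 → NEW=0, ERR=1214340823/16777216
(3,2): OLD=17929484245/134217728 → NEW=255, ERR=-16296036395/134217728
(3,3): OLD=612562875679/8589934592 → NEW=0, ERR=612562875679/8589934592
(3,4): OLD=7351415015167/68719476736 → NEW=0, ERR=7351415015167/68719476736
(3,5): OLD=176876651517073/1099511627776 → NEW=255, ERR=-103498813565807/1099511627776
(4,0): OLD=36268542845/268435456 → NEW=255, ERR=-32182498435/268435456
(4,1): OLD=191168842777/4294967296 → NEW=0, ERR=191168842777/4294967296
(4,2): OLD=3769353978107/137438953472 → NEW=0, ERR=3769353978107/137438953472
(4,3): OLD=294126879956615/2199023255552 → NEW=255, ERR=-266624050209145/2199023255552
(4,4): OLD=991927963160439/35184372088832 → NEW=0, ERR=991927963160439/35184372088832
(4,5): OLD=43124256007013601/562949953421312 → NEW=0, ERR=43124256007013601/562949953421312
(5,0): OLD=3152867408731/68719476736 → NEW=0, ERR=3152867408731/68719476736
(5,1): OLD=188305037101963/2199023255552 → NEW=0, ERR=188305037101963/2199023255552
(5,2): OLD=1831035448882793/17592186044416 → NEW=0, ERR=1831035448882793/17592186044416
(5,3): OLD=61162606397107539/562949953421312 → NEW=0, ERR=61162606397107539/562949953421312
(5,4): OLD=160022279265578243/1125899906842624 → NEW=255, ERR=-127082196979290877/1125899906842624
(5,5): OLD=618243989586188991/18014398509481984 → NEW=0, ERR=618243989586188991/18014398509481984
Row 0: .#....
Row 1: ..#.#.
Row 2: .#....
Row 3: ..#..#
Row 4: #..#..
Row 5: ....#.

Answer: .#....
..#.#.
.#....
..#..#
#..#..
....#.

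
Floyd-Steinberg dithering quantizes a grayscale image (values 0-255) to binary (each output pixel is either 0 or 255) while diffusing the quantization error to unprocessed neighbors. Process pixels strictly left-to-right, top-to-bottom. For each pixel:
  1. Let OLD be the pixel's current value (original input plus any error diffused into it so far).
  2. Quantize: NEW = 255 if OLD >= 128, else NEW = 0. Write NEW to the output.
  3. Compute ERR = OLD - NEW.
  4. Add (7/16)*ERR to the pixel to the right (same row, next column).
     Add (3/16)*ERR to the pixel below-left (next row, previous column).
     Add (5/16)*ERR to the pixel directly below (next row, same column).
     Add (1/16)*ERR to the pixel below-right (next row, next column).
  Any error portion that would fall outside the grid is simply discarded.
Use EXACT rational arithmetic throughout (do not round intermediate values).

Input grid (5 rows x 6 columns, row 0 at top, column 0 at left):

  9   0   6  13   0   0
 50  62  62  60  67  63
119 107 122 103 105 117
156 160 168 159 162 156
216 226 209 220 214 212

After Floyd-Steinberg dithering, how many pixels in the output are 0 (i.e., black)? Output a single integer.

(0,0): OLD=9 → NEW=0, ERR=9
(0,1): OLD=63/16 → NEW=0, ERR=63/16
(0,2): OLD=1977/256 → NEW=0, ERR=1977/256
(0,3): OLD=67087/4096 → NEW=0, ERR=67087/4096
(0,4): OLD=469609/65536 → NEW=0, ERR=469609/65536
(0,5): OLD=3287263/1048576 → NEW=0, ERR=3287263/1048576
(1,0): OLD=13709/256 → NEW=0, ERR=13709/256
(1,1): OLD=181595/2048 → NEW=0, ERR=181595/2048
(1,2): OLD=6981111/65536 → NEW=0, ERR=6981111/65536
(1,3): OLD=29766059/262144 → NEW=0, ERR=29766059/262144
(1,4): OLD=2022127905/16777216 → NEW=0, ERR=2022127905/16777216
(1,5): OLD=31449530007/268435456 → NEW=0, ERR=31449530007/268435456
(2,0): OLD=4992537/32768 → NEW=255, ERR=-3363303/32768
(2,1): OLD=118619427/1048576 → NEW=0, ERR=118619427/1048576
(2,2): OLD=3885814569/16777216 → NEW=255, ERR=-392375511/16777216
(2,3): OLD=21140455201/134217728 → NEW=255, ERR=-13085065439/134217728
(2,4): OLD=554379916771/4294967296 → NEW=255, ERR=-540836743709/4294967296
(2,5): OLD=7287948716389/68719476736 → NEW=0, ERR=7287948716389/68719476736
(3,0): OLD=2434975497/16777216 → NEW=255, ERR=-1843214583/16777216
(3,1): OLD=18318793685/134217728 → NEW=255, ERR=-15906726955/134217728
(3,2): OLD=104831617039/1073741824 → NEW=0, ERR=104831617039/1073741824
(3,3): OLD=10045113245933/68719476736 → NEW=255, ERR=-7478353321747/68719476736
(3,4): OLD=48834881797581/549755813888 → NEW=0, ERR=48834881797581/549755813888
(3,5): OLD=1936325529508323/8796093022208 → NEW=255, ERR=-306678191154717/8796093022208
(4,0): OLD=342407703783/2147483648 → NEW=255, ERR=-205200626457/2147483648
(4,1): OLD=5449416565179/34359738368 → NEW=255, ERR=-3312316718661/34359738368
(4,2): OLD=186392309430209/1099511627776 → NEW=255, ERR=-93983155652671/1099511627776
(4,3): OLD=3014487441096485/17592186044416 → NEW=255, ERR=-1471520000229595/17592186044416
(4,4): OLD=53994058504790645/281474976710656 → NEW=255, ERR=-17782060556426635/281474976710656
(4,5): OLD=806223646003165459/4503599627370496 → NEW=255, ERR=-342194258976311021/4503599627370496
Output grid:
  Row 0: ......  (6 black, running=6)
  Row 1: ......  (6 black, running=12)
  Row 2: #.###.  (2 black, running=14)
  Row 3: ##.#.#  (2 black, running=16)
  Row 4: ######  (0 black, running=16)

Answer: 16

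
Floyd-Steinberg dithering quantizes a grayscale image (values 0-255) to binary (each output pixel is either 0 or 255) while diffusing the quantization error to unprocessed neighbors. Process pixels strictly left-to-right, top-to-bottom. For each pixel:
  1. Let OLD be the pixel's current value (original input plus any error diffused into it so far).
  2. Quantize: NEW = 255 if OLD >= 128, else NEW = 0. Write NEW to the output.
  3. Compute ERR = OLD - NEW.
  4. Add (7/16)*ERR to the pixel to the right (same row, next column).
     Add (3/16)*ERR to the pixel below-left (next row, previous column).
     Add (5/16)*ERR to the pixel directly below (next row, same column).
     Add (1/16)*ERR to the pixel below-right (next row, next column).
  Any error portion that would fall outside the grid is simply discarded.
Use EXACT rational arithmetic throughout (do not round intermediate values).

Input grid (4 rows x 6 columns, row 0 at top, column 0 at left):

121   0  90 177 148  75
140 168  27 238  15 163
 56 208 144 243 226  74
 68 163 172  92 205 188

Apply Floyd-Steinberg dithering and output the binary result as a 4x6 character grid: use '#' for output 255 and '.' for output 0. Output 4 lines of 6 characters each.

Answer: ...##.
##.#.#
.#.##.
.##.##

Derivation:
(0,0): OLD=121 → NEW=0, ERR=121
(0,1): OLD=847/16 → NEW=0, ERR=847/16
(0,2): OLD=28969/256 → NEW=0, ERR=28969/256
(0,3): OLD=927775/4096 → NEW=255, ERR=-116705/4096
(0,4): OLD=8882393/65536 → NEW=255, ERR=-7829287/65536
(0,5): OLD=23838191/1048576 → NEW=0, ERR=23838191/1048576
(1,0): OLD=48061/256 → NEW=255, ERR=-17219/256
(1,1): OLD=376619/2048 → NEW=255, ERR=-145621/2048
(1,2): OLD=1915015/65536 → NEW=0, ERR=1915015/65536
(1,3): OLD=59389499/262144 → NEW=255, ERR=-7457221/262144
(1,4): OLD=-541848815/16777216 → NEW=0, ERR=-541848815/16777216
(1,5): OLD=39864795431/268435456 → NEW=255, ERR=-28586245849/268435456
(2,0): OLD=709385/32768 → NEW=0, ERR=709385/32768
(2,1): OLD=206072819/1048576 → NEW=255, ERR=-61314061/1048576
(2,2): OLD=1975877273/16777216 → NEW=0, ERR=1975877273/16777216
(2,3): OLD=37769671697/134217728 → NEW=255, ERR=3544151057/134217728
(2,4): OLD=883537886643/4294967296 → NEW=255, ERR=-211678773837/4294967296
(2,5): OLD=1177876897045/68719476736 → NEW=0, ERR=1177876897045/68719476736
(3,0): OLD=1070410105/16777216 → NEW=0, ERR=1070410105/16777216
(3,1): OLD=26316781061/134217728 → NEW=255, ERR=-7908739579/134217728
(3,2): OLD=197912677343/1073741824 → NEW=255, ERR=-75891487777/1073741824
(3,3): OLD=4635082631453/68719476736 → NEW=0, ERR=4635082631453/68719476736
(3,4): OLD=123129698119805/549755813888 → NEW=255, ERR=-17058034421635/549755813888
(3,5): OLD=1554279440054323/8796093022208 → NEW=255, ERR=-688724280608717/8796093022208
Row 0: ...##.
Row 1: ##.#.#
Row 2: .#.##.
Row 3: .##.##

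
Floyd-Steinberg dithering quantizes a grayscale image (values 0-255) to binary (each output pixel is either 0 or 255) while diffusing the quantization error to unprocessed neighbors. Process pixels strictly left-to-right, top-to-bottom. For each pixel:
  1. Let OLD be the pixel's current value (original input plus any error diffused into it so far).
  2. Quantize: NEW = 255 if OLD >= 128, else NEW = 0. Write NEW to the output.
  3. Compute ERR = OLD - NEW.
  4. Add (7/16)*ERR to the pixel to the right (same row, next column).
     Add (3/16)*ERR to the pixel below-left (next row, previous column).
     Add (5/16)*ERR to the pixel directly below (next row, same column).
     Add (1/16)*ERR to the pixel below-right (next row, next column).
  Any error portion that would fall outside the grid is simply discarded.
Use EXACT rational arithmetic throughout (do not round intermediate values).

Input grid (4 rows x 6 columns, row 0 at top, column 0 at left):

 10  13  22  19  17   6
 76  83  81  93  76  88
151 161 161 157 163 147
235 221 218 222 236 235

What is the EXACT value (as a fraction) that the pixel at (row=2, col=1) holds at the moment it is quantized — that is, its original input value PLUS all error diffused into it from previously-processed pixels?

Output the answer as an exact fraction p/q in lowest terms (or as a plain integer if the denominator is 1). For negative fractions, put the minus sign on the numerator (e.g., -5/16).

(0,0): OLD=10 → NEW=0, ERR=10
(0,1): OLD=139/8 → NEW=0, ERR=139/8
(0,2): OLD=3789/128 → NEW=0, ERR=3789/128
(0,3): OLD=65435/2048 → NEW=0, ERR=65435/2048
(0,4): OLD=1015101/32768 → NEW=0, ERR=1015101/32768
(0,5): OLD=10251435/524288 → NEW=0, ERR=10251435/524288
(1,0): OLD=10545/128 → NEW=0, ERR=10545/128
(1,1): OLD=133783/1024 → NEW=255, ERR=-127337/1024
(1,2): OLD=1406499/32768 → NEW=0, ERR=1406499/32768
(1,3): OLD=16963591/131072 → NEW=255, ERR=-16459769/131072
(1,4): OLD=305374421/8388608 → NEW=0, ERR=305374421/8388608
(1,5): OLD=15028761667/134217728 → NEW=0, ERR=15028761667/134217728
(2,0): OLD=2513773/16384 → NEW=255, ERR=-1664147/16384
(2,1): OLD=47657407/524288 → NEW=0, ERR=47657407/524288
Target (2,1): original=161, with diffused error = 47657407/524288

Answer: 47657407/524288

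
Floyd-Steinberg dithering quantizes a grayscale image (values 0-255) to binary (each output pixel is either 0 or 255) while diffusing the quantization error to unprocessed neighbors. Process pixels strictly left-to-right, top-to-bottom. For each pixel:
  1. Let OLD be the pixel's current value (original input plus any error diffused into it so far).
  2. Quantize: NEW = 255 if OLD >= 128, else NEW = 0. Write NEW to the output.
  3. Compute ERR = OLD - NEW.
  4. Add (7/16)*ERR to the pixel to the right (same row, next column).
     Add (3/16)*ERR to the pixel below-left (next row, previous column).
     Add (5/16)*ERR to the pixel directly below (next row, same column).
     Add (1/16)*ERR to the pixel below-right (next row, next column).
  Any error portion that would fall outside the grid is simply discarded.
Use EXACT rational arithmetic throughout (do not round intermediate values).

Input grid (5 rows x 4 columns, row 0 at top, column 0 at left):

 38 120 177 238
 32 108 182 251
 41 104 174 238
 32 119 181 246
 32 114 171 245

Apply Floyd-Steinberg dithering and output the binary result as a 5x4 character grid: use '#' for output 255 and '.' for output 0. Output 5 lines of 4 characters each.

Answer: .#.#
..##
.###
..##
.#.#

Derivation:
(0,0): OLD=38 → NEW=0, ERR=38
(0,1): OLD=1093/8 → NEW=255, ERR=-947/8
(0,2): OLD=16027/128 → NEW=0, ERR=16027/128
(0,3): OLD=599613/2048 → NEW=255, ERR=77373/2048
(1,0): OLD=2775/128 → NEW=0, ERR=2775/128
(1,1): OLD=108897/1024 → NEW=0, ERR=108897/1024
(1,2): OLD=8760181/32768 → NEW=255, ERR=404341/32768
(1,3): OLD=144719427/524288 → NEW=255, ERR=11025987/524288
(2,0): OLD=1109435/16384 → NEW=0, ERR=1109435/16384
(2,1): OLD=89404985/524288 → NEW=255, ERR=-44288455/524288
(2,2): OLD=158847389/1048576 → NEW=255, ERR=-108539491/1048576
(2,3): OLD=3356399753/16777216 → NEW=255, ERR=-921790327/16777216
(3,0): OLD=313079691/8388608 → NEW=0, ERR=313079691/8388608
(3,1): OLD=12583474005/134217728 → NEW=0, ERR=12583474005/134217728
(3,2): OLD=373852771755/2147483648 → NEW=255, ERR=-173755558485/2147483648
(3,3): OLD=6423972042285/34359738368 → NEW=255, ERR=-2337761241555/34359738368
(4,0): OLD=131516274031/2147483648 → NEW=0, ERR=131516274031/2147483648
(4,1): OLD=2701591869005/17179869184 → NEW=255, ERR=-1679274772915/17179869184
(4,2): OLD=52806038295853/549755813888 → NEW=0, ERR=52806038295853/549755813888
(4,3): OLD=2293182736215371/8796093022208 → NEW=255, ERR=50179015552331/8796093022208
Row 0: .#.#
Row 1: ..##
Row 2: .###
Row 3: ..##
Row 4: .#.#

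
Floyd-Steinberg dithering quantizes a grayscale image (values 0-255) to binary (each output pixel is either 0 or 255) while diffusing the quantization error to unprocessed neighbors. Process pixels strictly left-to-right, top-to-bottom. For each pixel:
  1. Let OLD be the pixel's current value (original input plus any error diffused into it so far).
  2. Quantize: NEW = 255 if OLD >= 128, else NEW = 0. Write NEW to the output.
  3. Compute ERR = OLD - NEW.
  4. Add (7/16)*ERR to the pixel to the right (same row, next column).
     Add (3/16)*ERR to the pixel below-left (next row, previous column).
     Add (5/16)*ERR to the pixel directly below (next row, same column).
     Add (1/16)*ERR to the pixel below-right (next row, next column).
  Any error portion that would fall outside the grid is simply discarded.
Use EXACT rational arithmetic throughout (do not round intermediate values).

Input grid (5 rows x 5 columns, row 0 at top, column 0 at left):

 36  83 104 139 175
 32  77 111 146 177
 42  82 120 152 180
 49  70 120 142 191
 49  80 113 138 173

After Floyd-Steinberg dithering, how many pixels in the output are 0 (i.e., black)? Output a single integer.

(0,0): OLD=36 → NEW=0, ERR=36
(0,1): OLD=395/4 → NEW=0, ERR=395/4
(0,2): OLD=9421/64 → NEW=255, ERR=-6899/64
(0,3): OLD=94043/1024 → NEW=0, ERR=94043/1024
(0,4): OLD=3525501/16384 → NEW=255, ERR=-652419/16384
(1,0): OLD=3953/64 → NEW=0, ERR=3953/64
(1,1): OLD=59863/512 → NEW=0, ERR=59863/512
(1,2): OLD=2488035/16384 → NEW=255, ERR=-1689885/16384
(1,3): OLD=7560967/65536 → NEW=0, ERR=7560967/65536
(1,4): OLD=231495093/1048576 → NEW=255, ERR=-35891787/1048576
(2,0): OLD=681773/8192 → NEW=0, ERR=681773/8192
(2,1): OLD=36561023/262144 → NEW=255, ERR=-30285697/262144
(2,2): OLD=277507261/4194304 → NEW=0, ERR=277507261/4194304
(2,3): OLD=13699295591/67108864 → NEW=255, ERR=-3413464729/67108864
(2,4): OLD=165636333585/1073741824 → NEW=255, ERR=-108167831535/1073741824
(3,0): OLD=223747485/4194304 → NEW=0, ERR=223747485/4194304
(3,1): OLD=2511293337/33554432 → NEW=0, ERR=2511293337/33554432
(3,2): OLD=168214173859/1073741824 → NEW=255, ERR=-105589991261/1073741824
(3,3): OLD=146734083899/2147483648 → NEW=0, ERR=146734083899/2147483648
(3,4): OLD=6398939428903/34359738368 → NEW=255, ERR=-2362793854937/34359738368
(4,0): OLD=42790454099/536870912 → NEW=0, ERR=42790454099/536870912
(4,1): OLD=2115772208403/17179869184 → NEW=0, ERR=2115772208403/17179869184
(4,2): OLD=42231809844733/274877906944 → NEW=255, ERR=-27862056425987/274877906944
(4,3): OLD=422067746964499/4398046511104 → NEW=0, ERR=422067746964499/4398046511104
(4,4): OLD=13916590308152837/70368744177664 → NEW=255, ERR=-4027439457151483/70368744177664
Output grid:
  Row 0: ..#.#  (3 black, running=3)
  Row 1: ..#.#  (3 black, running=6)
  Row 2: .#.##  (2 black, running=8)
  Row 3: ..#.#  (3 black, running=11)
  Row 4: ..#.#  (3 black, running=14)

Answer: 14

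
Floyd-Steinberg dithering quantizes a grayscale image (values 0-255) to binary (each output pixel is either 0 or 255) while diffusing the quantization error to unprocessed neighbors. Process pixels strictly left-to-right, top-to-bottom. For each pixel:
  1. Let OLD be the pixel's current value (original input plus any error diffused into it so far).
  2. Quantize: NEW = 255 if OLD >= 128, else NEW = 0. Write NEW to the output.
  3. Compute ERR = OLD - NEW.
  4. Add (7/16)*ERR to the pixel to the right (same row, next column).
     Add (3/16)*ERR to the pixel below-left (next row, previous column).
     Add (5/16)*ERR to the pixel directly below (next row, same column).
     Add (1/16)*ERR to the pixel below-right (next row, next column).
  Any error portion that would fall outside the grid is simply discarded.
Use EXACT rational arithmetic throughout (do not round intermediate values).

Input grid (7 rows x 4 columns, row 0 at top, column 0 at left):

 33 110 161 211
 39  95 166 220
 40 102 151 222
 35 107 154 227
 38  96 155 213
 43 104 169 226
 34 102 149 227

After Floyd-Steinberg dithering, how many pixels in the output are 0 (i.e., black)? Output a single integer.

Answer: 14

Derivation:
(0,0): OLD=33 → NEW=0, ERR=33
(0,1): OLD=1991/16 → NEW=0, ERR=1991/16
(0,2): OLD=55153/256 → NEW=255, ERR=-10127/256
(0,3): OLD=793367/4096 → NEW=255, ERR=-251113/4096
(1,0): OLD=18597/256 → NEW=0, ERR=18597/256
(1,1): OLD=328323/2048 → NEW=255, ERR=-193917/2048
(1,2): OLD=7110335/65536 → NEW=0, ERR=7110335/65536
(1,3): OLD=257777513/1048576 → NEW=255, ERR=-9609367/1048576
(2,0): OLD=1472849/32768 → NEW=0, ERR=1472849/32768
(2,1): OLD=122639755/1048576 → NEW=0, ERR=122639755/1048576
(2,2): OLD=479068887/2097152 → NEW=255, ERR=-55704873/2097152
(2,3): OLD=7190586843/33554432 → NEW=255, ERR=-1365793317/33554432
(3,0): OLD=1190777665/16777216 → NEW=0, ERR=1190777665/16777216
(3,1): OLD=46286399583/268435456 → NEW=255, ERR=-22164641697/268435456
(3,2): OLD=469238090657/4294967296 → NEW=0, ERR=469238090657/4294967296
(3,3): OLD=17895796550887/68719476736 → NEW=255, ERR=372329983207/68719476736
(4,0): OLD=191977045357/4294967296 → NEW=0, ERR=191977045357/4294967296
(4,1): OLD=3940145551303/34359738368 → NEW=0, ERR=3940145551303/34359738368
(4,2): OLD=258568228951271/1099511627776 → NEW=255, ERR=-21807236131609/1099511627776
(4,3): OLD=3744396324404097/17592186044416 → NEW=255, ERR=-741611116921983/17592186044416
(5,0): OLD=43139018465373/549755813888 → NEW=0, ERR=43139018465373/549755813888
(5,1): OLD=3047681310559531/17592186044416 → NEW=255, ERR=-1438326130766549/17592186044416
(5,2): OLD=1110904075928359/8796093022208 → NEW=0, ERR=1110904075928359/8796093022208
(5,3): OLD=75109030436889623/281474976710656 → NEW=255, ERR=3332911375672343/281474976710656
(6,0): OLD=12157413770322337/281474976710656 → NEW=0, ERR=12157413770322337/281474976710656
(6,1): OLD=558136936666116471/4503599627370496 → NEW=0, ERR=558136936666116471/4503599627370496
(6,2): OLD=17279222759246712721/72057594037927936 → NEW=255, ERR=-1095463720424910959/72057594037927936
(6,3): OLD=267411588253645602807/1152921504606846976 → NEW=255, ERR=-26583395421100376073/1152921504606846976
Output grid:
  Row 0: ..##  (2 black, running=2)
  Row 1: .#.#  (2 black, running=4)
  Row 2: ..##  (2 black, running=6)
  Row 3: .#.#  (2 black, running=8)
  Row 4: ..##  (2 black, running=10)
  Row 5: .#.#  (2 black, running=12)
  Row 6: ..##  (2 black, running=14)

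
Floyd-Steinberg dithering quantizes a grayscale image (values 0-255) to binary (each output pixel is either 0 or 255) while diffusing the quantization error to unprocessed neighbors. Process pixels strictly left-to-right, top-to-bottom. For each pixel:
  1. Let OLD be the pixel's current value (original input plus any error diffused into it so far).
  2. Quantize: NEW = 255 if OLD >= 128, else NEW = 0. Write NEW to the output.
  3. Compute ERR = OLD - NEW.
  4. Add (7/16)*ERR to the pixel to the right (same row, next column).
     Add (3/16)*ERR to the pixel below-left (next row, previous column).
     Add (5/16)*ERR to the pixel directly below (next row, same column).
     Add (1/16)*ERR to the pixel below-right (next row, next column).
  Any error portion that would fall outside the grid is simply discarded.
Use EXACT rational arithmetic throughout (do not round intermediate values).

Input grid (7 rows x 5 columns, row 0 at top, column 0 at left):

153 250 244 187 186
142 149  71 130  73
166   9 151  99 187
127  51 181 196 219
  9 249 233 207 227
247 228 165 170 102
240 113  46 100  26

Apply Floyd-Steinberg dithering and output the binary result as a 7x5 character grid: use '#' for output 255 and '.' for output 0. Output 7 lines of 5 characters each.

Answer: #####
.#...
#.#.#
..###
.####
##.#.
#..#.

Derivation:
(0,0): OLD=153 → NEW=255, ERR=-102
(0,1): OLD=1643/8 → NEW=255, ERR=-397/8
(0,2): OLD=28453/128 → NEW=255, ERR=-4187/128
(0,3): OLD=353667/2048 → NEW=255, ERR=-168573/2048
(0,4): OLD=4914837/32768 → NEW=255, ERR=-3441003/32768
(1,0): OLD=12905/128 → NEW=0, ERR=12905/128
(1,1): OLD=169055/1024 → NEW=255, ERR=-92065/1024
(1,2): OLD=95307/32768 → NEW=0, ERR=95307/32768
(1,3): OLD=10985967/131072 → NEW=0, ERR=10985967/131072
(1,4): OLD=150385133/2097152 → NEW=0, ERR=150385133/2097152
(2,0): OLD=2959749/16384 → NEW=255, ERR=-1218171/16384
(2,1): OLD=-23476601/524288 → NEW=0, ERR=-23476601/524288
(2,2): OLD=1194662485/8388608 → NEW=255, ERR=-944432555/8388608
(2,3): OLD=12021056815/134217728 → NEW=0, ERR=12021056815/134217728
(2,4): OLD=545099712649/2147483648 → NEW=255, ERR=-2508617591/2147483648
(3,0): OLD=800016053/8388608 → NEW=0, ERR=800016053/8388608
(3,1): OLD=3555043601/67108864 → NEW=0, ERR=3555043601/67108864
(3,2): OLD=392963706891/2147483648 → NEW=255, ERR=-154644623349/2147483648
(3,3): OLD=795547539379/4294967296 → NEW=255, ERR=-299669121101/4294967296
(3,4): OLD=13311469199647/68719476736 → NEW=255, ERR=-4211997368033/68719476736
(4,0): OLD=52329449339/1073741824 → NEW=0, ERR=52329449339/1073741824
(4,1): OLD=9597864360059/34359738368 → NEW=255, ERR=836131076219/34359738368
(4,2): OLD=116202575718805/549755813888 → NEW=255, ERR=-23985156822635/549755813888
(4,3): OLD=1320429959923835/8796093022208 → NEW=255, ERR=-922573760739205/8796093022208
(4,4): OLD=22179992855929053/140737488355328 → NEW=255, ERR=-13708066674679587/140737488355328
(5,0): OLD=146670791153233/549755813888 → NEW=255, ERR=6483058611793/549755813888
(5,1): OLD=1036309156518579/4398046511104 → NEW=255, ERR=-85192703812941/4398046511104
(5,2): OLD=17556503452731595/140737488355328 → NEW=0, ERR=17556503452731595/140737488355328
(5,3): OLD=96157797866460901/562949953421312 → NEW=255, ERR=-47394440255973659/562949953421312
(5,4): OLD=253767188010864711/9007199254740992 → NEW=0, ERR=253767188010864711/9007199254740992
(6,0): OLD=16892242835672257/70368744177664 → NEW=255, ERR=-1051786929632063/70368744177664
(6,1): OLD=280426702684327375/2251799813685248 → NEW=0, ERR=280426702684327375/2251799813685248
(6,2): OLD=4412479910457252053/36028797018963968 → NEW=0, ERR=4412479910457252053/36028797018963968
(6,3): OLD=80906884861661207143/576460752303423488 → NEW=255, ERR=-66090606975711782297/576460752303423488
(6,4): OLD=-190152982530398624367/9223372036854775808 → NEW=0, ERR=-190152982530398624367/9223372036854775808
Row 0: #####
Row 1: .#...
Row 2: #.#.#
Row 3: ..###
Row 4: .####
Row 5: ##.#.
Row 6: #..#.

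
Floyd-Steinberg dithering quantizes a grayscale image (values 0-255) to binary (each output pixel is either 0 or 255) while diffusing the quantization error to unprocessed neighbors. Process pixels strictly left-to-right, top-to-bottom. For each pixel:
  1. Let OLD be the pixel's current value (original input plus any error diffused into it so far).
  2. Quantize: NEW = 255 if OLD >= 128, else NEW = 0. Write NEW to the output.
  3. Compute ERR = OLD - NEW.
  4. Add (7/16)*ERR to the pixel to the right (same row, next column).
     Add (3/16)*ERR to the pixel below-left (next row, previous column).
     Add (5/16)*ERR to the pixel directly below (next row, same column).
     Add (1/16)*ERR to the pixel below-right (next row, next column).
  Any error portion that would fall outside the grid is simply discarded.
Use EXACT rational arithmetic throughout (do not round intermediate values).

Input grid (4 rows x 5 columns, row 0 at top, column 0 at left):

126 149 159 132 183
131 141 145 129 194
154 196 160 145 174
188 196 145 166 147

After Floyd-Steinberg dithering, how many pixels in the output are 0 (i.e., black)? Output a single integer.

(0,0): OLD=126 → NEW=0, ERR=126
(0,1): OLD=1633/8 → NEW=255, ERR=-407/8
(0,2): OLD=17503/128 → NEW=255, ERR=-15137/128
(0,3): OLD=164377/2048 → NEW=0, ERR=164377/2048
(0,4): OLD=7147183/32768 → NEW=255, ERR=-1208657/32768
(1,0): OLD=20587/128 → NEW=255, ERR=-12053/128
(1,1): OLD=71277/1024 → NEW=0, ERR=71277/1024
(1,2): OLD=4927217/32768 → NEW=255, ERR=-3428623/32768
(1,3): OLD=12320477/131072 → NEW=0, ERR=12320477/131072
(1,4): OLD=479437815/2097152 → NEW=255, ERR=-55335945/2097152
(2,0): OLD=2254847/16384 → NEW=255, ERR=-1923073/16384
(2,1): OLD=73870309/524288 → NEW=255, ERR=-59823131/524288
(2,2): OLD=833465071/8388608 → NEW=0, ERR=833465071/8388608
(2,3): OLD=27696619869/134217728 → NEW=255, ERR=-6528900771/134217728
(2,4): OLD=322868515403/2147483648 → NEW=255, ERR=-224739814837/2147483648
(3,0): OLD=1089897231/8388608 → NEW=255, ERR=-1049197809/8388608
(3,1): OLD=7846110691/67108864 → NEW=0, ERR=7846110691/67108864
(3,2): OLD=453006460465/2147483648 → NEW=255, ERR=-94601869775/2147483648
(3,3): OLD=507292379081/4294967296 → NEW=0, ERR=507292379081/4294967296
(3,4): OLD=11196486760717/68719476736 → NEW=255, ERR=-6326979806963/68719476736
Output grid:
  Row 0: .##.#  (2 black, running=2)
  Row 1: #.#.#  (2 black, running=4)
  Row 2: ##.##  (1 black, running=5)
  Row 3: #.#.#  (2 black, running=7)

Answer: 7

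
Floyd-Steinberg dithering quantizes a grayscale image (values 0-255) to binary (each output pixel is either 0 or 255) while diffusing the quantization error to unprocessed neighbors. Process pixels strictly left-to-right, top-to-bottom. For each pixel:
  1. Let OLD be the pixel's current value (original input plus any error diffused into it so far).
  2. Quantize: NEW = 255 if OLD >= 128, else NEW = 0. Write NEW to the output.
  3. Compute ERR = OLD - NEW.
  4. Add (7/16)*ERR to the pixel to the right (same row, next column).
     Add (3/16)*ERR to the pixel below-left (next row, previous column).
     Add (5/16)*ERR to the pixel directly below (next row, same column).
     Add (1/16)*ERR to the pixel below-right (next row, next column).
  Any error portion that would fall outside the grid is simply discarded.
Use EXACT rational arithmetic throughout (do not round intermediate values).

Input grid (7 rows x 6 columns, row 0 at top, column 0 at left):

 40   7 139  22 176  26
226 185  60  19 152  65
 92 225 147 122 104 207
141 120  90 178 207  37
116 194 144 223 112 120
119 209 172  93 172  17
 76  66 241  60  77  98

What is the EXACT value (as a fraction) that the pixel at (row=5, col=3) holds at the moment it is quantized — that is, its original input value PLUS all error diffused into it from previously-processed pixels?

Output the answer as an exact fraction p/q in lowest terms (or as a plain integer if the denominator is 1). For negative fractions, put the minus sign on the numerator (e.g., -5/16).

Answer: 59795809823971335/562949953421312

Derivation:
(0,0): OLD=40 → NEW=0, ERR=40
(0,1): OLD=49/2 → NEW=0, ERR=49/2
(0,2): OLD=4791/32 → NEW=255, ERR=-3369/32
(0,3): OLD=-12319/512 → NEW=0, ERR=-12319/512
(0,4): OLD=1355559/8192 → NEW=255, ERR=-733401/8192
(0,5): OLD=-1725935/131072 → NEW=0, ERR=-1725935/131072
(1,0): OLD=7779/32 → NEW=255, ERR=-381/32
(1,1): OLD=43573/256 → NEW=255, ERR=-21707/256
(1,2): OLD=-106311/8192 → NEW=0, ERR=-106311/8192
(1,3): OLD=-575499/32768 → NEW=0, ERR=-575499/32768
(1,4): OLD=235649583/2097152 → NEW=0, ERR=235649583/2097152
(1,5): OLD=3504759705/33554432 → NEW=0, ERR=3504759705/33554432
(2,0): OLD=296471/4096 → NEW=0, ERR=296471/4096
(2,1): OLD=29752205/131072 → NEW=255, ERR=-3671155/131072
(2,2): OLD=256058407/2097152 → NEW=0, ERR=256058407/2097152
(2,3): OLD=3190811503/16777216 → NEW=255, ERR=-1087378577/16777216
(2,4): OLD=69388209549/536870912 → NEW=255, ERR=-67513873011/536870912
(2,5): OLD=1646226419115/8589934592 → NEW=255, ERR=-544206901845/8589934592
(3,0): OLD=332120327/2097152 → NEW=255, ERR=-202653433/2097152
(3,1): OLD=1617116891/16777216 → NEW=0, ERR=1617116891/16777216
(3,2): OLD=20994650993/134217728 → NEW=255, ERR=-13230869647/134217728
(3,3): OLD=847572768099/8589934592 → NEW=0, ERR=847572768099/8589934592
(3,4): OLD=13396202183779/68719476736 → NEW=255, ERR=-4127264383901/68719476736
(3,5): OLD=-18618972278803/1099511627776 → NEW=0, ERR=-18618972278803/1099511627776
(4,0): OLD=27883726249/268435456 → NEW=0, ERR=27883726249/268435456
(4,1): OLD=1052454233141/4294967296 → NEW=255, ERR=-42762427339/4294967296
(4,2): OLD=18329339182671/137438953472 → NEW=255, ERR=-16717593952689/137438953472
(4,3): OLD=402852852945259/2199023255552 → NEW=255, ERR=-157898077220501/2199023255552
(4,4): OLD=2280265626942043/35184372088832 → NEW=0, ERR=2280265626942043/35184372088832
(4,5): OLD=78423658869985949/562949953421312 → NEW=255, ERR=-65128579252448611/562949953421312
(5,0): OLD=10280028549487/68719476736 → NEW=255, ERR=-7243438018193/68719476736
(5,1): OLD=315469425762847/2199023255552 → NEW=255, ERR=-245281504402913/2199023255552
(5,2): OLD=1250872678892261/17592186044416 → NEW=0, ERR=1250872678892261/17592186044416
(5,3): OLD=59795809823971335/562949953421312 → NEW=0, ERR=59795809823971335/562949953421312
Target (5,3): original=93, with diffused error = 59795809823971335/562949953421312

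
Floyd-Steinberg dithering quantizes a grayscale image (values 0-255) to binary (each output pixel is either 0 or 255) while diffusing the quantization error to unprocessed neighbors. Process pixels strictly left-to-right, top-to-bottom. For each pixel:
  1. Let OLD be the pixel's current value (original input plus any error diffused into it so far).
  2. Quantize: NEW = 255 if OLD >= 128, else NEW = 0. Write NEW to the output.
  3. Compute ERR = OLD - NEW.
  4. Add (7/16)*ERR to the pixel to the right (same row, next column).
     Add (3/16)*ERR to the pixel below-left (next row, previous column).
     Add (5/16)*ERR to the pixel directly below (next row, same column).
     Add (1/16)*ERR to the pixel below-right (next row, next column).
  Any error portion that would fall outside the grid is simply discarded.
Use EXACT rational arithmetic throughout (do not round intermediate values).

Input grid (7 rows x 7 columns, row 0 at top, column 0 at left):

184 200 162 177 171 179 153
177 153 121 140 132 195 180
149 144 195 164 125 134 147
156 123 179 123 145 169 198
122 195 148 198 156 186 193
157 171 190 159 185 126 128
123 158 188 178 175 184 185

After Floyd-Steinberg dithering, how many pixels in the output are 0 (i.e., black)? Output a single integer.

(0,0): OLD=184 → NEW=255, ERR=-71
(0,1): OLD=2703/16 → NEW=255, ERR=-1377/16
(0,2): OLD=31833/256 → NEW=0, ERR=31833/256
(0,3): OLD=947823/4096 → NEW=255, ERR=-96657/4096
(0,4): OLD=10530057/65536 → NEW=255, ERR=-6181623/65536
(0,5): OLD=144423743/1048576 → NEW=255, ERR=-122963137/1048576
(0,6): OLD=1706172089/16777216 → NEW=0, ERR=1706172089/16777216
(1,0): OLD=35501/256 → NEW=255, ERR=-29779/256
(1,1): OLD=192699/2048 → NEW=0, ERR=192699/2048
(1,2): OLD=12531799/65536 → NEW=255, ERR=-4179881/65536
(1,3): OLD=24853323/262144 → NEW=0, ERR=24853323/262144
(1,4): OLD=2022322113/16777216 → NEW=0, ERR=2022322113/16777216
(1,5): OLD=30100069265/134217728 → NEW=255, ERR=-4125451375/134217728
(1,6): OLD=410176499039/2147483648 → NEW=255, ERR=-137431831201/2147483648
(2,0): OLD=4269369/32768 → NEW=255, ERR=-4086471/32768
(2,1): OLD=104453123/1048576 → NEW=0, ERR=104453123/1048576
(2,2): OLD=4065240265/16777216 → NEW=255, ERR=-212949815/16777216
(2,3): OLD=27741373121/134217728 → NEW=255, ERR=-6484147519/134217728
(2,4): OLD=152143927569/1073741824 → NEW=255, ERR=-121660237551/1073741824
(2,5): OLD=2417487242459/34359738368 → NEW=0, ERR=2417487242459/34359738368
(2,6): OLD=85685853290669/549755813888 → NEW=255, ERR=-54501879250771/549755813888
(3,0): OLD=2276769705/16777216 → NEW=255, ERR=-2001420375/16777216
(3,1): OLD=12316372853/134217728 → NEW=0, ERR=12316372853/134217728
(3,2): OLD=228006873775/1073741824 → NEW=255, ERR=-45797291345/1073741824
(3,3): OLD=288641867161/4294967296 → NEW=0, ERR=288641867161/4294967296
(3,4): OLD=82005419529129/549755813888 → NEW=255, ERR=-58182313012311/549755813888
(3,5): OLD=523433414842635/4398046511104 → NEW=0, ERR=523433414842635/4398046511104
(3,6): OLD=15726408448079829/70368744177664 → NEW=255, ERR=-2217621317224491/70368744177664
(4,0): OLD=218885308615/2147483648 → NEW=0, ERR=218885308615/2147483648
(4,1): OLD=8686690414235/34359738368 → NEW=255, ERR=-75042869605/34359738368
(4,2): OLD=83591390015221/549755813888 → NEW=255, ERR=-56596342526219/549755813888
(4,3): OLD=666093831745559/4398046511104 → NEW=255, ERR=-455408028585961/4398046511104
(4,4): OLD=3664122443811093/35184372088832 → NEW=0, ERR=3664122443811093/35184372088832
(4,5): OLD=288489570056244885/1125899906842624 → NEW=255, ERR=1385093811375765/1125899906842624
(4,6): OLD=3443063817831408547/18014398509481984 → NEW=255, ERR=-1150607802086497373/18014398509481984
(5,0): OLD=103597358860801/549755813888 → NEW=255, ERR=-36590373680639/549755813888
(5,1): OLD=564120736445739/4398046511104 → NEW=255, ERR=-557381123885781/4398046511104
(5,2): OLD=2914355126219805/35184372088832 → NEW=0, ERR=2914355126219805/35184372088832
(5,3): OLD=49531704371922033/281474976710656 → NEW=255, ERR=-22244414689295247/281474976710656
(5,4): OLD=3183650530079796283/18014398509481984 → NEW=255, ERR=-1410021089838109637/18014398509481984
(5,5): OLD=12490947278065380491/144115188075855872 → NEW=0, ERR=12490947278065380491/144115188075855872
(5,6): OLD=336737516050206692293/2305843009213693952 → NEW=255, ERR=-251252451299285265467/2305843009213693952
(6,0): OLD=5519597214969769/70368744177664 → NEW=0, ERR=5519597214969769/70368744177664
(6,1): OLD=184741438801257533/1125899906842624 → NEW=255, ERR=-102363037443611587/1125899906842624
(6,2): OLD=2726839933886197783/18014398509481984 → NEW=255, ERR=-1866831686031708137/18014398509481984
(6,3): OLD=14190529503659232841/144115188075855872 → NEW=0, ERR=14190529503659232841/144115188075855872
(6,4): OLD=59067386382220457627/288230376151711744 → NEW=255, ERR=-14431359536466037093/288230376151711744
(6,5): OLD=6045281413931113526823/36893488147419103232 → NEW=255, ERR=-3362558063660757797337/36893488147419103232
(6,6): OLD=68764304869977157153697/590295810358705651712 → NEW=0, ERR=68764304869977157153697/590295810358705651712
Output grid:
  Row 0: ##.###.  (2 black, running=2)
  Row 1: #.#..##  (3 black, running=5)
  Row 2: #.###.#  (2 black, running=7)
  Row 3: #.#.#.#  (3 black, running=10)
  Row 4: .###.##  (2 black, running=12)
  Row 5: ##.##.#  (2 black, running=14)
  Row 6: .##.##.  (3 black, running=17)

Answer: 17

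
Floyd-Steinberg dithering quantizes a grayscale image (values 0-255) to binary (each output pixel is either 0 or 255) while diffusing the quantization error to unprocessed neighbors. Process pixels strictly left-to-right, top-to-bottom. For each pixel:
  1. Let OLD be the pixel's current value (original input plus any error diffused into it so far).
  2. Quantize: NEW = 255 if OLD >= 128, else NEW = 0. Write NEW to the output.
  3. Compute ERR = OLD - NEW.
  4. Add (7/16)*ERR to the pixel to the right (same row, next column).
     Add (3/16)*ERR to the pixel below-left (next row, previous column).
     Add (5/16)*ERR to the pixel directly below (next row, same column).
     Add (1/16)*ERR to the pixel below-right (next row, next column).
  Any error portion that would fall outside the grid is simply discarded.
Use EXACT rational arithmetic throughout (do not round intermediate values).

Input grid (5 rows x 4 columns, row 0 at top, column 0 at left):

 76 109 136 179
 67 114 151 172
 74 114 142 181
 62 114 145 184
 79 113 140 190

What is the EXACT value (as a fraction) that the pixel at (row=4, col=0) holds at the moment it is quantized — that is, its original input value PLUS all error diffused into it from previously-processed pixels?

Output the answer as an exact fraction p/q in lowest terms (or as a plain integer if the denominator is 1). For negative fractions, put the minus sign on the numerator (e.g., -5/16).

(0,0): OLD=76 → NEW=0, ERR=76
(0,1): OLD=569/4 → NEW=255, ERR=-451/4
(0,2): OLD=5547/64 → NEW=0, ERR=5547/64
(0,3): OLD=222125/1024 → NEW=255, ERR=-38995/1024
(1,0): OLD=4455/64 → NEW=0, ERR=4455/64
(1,1): OLD=66673/512 → NEW=255, ERR=-63887/512
(1,2): OLD=1790885/16384 → NEW=0, ERR=1790885/16384
(1,3): OLD=55925395/262144 → NEW=255, ERR=-10921325/262144
(2,0): OLD=592747/8192 → NEW=0, ERR=592747/8192
(2,1): OLD=34474089/262144 → NEW=255, ERR=-32372631/262144
(2,2): OLD=55847429/524288 → NEW=0, ERR=55847429/524288
(2,3): OLD=1857365121/8388608 → NEW=255, ERR=-281729919/8388608
(3,0): OLD=257768475/4194304 → NEW=0, ERR=257768475/4194304
(3,1): OLD=8508804101/67108864 → NEW=0, ERR=8508804101/67108864
(3,2): OLD=235947636155/1073741824 → NEW=255, ERR=-37856528965/1073741824
(3,3): OLD=2830168613533/17179869184 → NEW=255, ERR=-1550698028387/17179869184
(4,0): OLD=130973494399/1073741824 → NEW=0, ERR=130973494399/1073741824
Target (4,0): original=79, with diffused error = 130973494399/1073741824

Answer: 130973494399/1073741824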